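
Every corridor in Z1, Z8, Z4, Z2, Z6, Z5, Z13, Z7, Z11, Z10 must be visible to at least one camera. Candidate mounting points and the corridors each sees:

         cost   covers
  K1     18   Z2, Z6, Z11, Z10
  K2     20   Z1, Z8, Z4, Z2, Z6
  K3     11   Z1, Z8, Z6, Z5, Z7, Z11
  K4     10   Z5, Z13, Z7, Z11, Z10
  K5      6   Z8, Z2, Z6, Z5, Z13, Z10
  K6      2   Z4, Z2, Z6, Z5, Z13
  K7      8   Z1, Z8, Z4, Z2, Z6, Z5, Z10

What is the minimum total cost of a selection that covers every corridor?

K4, K7 cover every corridor at cost 10 + 8 = 18.
Any cover uses at least 2 camera mounts; among all covering selections none totals below 18.

18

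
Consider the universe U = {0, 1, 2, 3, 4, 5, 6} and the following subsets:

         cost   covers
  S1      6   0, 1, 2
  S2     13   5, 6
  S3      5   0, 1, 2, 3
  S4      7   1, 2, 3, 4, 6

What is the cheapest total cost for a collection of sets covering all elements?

25

S2, S3, S4 cover every element at cost 13 + 5 + 7 = 25.
Any cover uses at least 3 sets; among all covering selections none totals below 25.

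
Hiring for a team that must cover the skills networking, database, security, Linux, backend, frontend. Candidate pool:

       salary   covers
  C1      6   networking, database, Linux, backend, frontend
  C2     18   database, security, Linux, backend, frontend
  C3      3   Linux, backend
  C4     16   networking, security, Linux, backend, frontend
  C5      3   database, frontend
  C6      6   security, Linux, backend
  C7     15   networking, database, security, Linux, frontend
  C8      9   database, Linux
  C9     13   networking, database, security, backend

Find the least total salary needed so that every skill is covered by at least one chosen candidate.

12

C1, C6 cover every skill at salary 6 + 6 = 12.
Any cover uses at least 2 candidates; among all covering selections none totals below 12.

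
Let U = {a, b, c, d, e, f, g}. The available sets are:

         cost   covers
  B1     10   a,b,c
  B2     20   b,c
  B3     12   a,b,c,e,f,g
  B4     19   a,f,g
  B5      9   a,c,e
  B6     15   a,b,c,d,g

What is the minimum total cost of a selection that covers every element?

B3, B6 cover every element at cost 12 + 15 = 27.
Any cover uses at least 2 sets; among all covering selections none totals below 27.

27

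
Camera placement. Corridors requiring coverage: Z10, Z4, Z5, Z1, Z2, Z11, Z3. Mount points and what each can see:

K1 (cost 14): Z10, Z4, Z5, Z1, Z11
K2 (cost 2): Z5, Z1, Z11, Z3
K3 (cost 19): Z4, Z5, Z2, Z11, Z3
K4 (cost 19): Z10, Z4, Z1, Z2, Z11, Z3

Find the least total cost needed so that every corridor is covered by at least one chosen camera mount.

K2, K4 cover every corridor at cost 2 + 19 = 21.
Any cover uses at least 2 camera mounts; among all covering selections none totals below 21.

21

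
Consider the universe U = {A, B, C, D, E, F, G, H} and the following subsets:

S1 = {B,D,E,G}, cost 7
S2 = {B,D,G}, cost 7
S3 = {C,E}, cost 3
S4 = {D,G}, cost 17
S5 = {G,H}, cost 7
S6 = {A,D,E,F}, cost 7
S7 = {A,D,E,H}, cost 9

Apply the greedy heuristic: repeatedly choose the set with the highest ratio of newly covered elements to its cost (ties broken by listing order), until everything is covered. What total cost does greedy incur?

Pick 1: S3 adds 2 new (C, E) at cost 3 (ratio 2/3).
Pick 2: S1 adds 3 new (B, D, G) at cost 7 (ratio 3/7).
Pick 3: S6 adds 2 new (A, F) at cost 7 (ratio 2/7).
Pick 4: S5 adds 1 new (H) at cost 7 (ratio 1/7).
Greedy total cost: 3 + 7 + 7 + 7 = 24.

24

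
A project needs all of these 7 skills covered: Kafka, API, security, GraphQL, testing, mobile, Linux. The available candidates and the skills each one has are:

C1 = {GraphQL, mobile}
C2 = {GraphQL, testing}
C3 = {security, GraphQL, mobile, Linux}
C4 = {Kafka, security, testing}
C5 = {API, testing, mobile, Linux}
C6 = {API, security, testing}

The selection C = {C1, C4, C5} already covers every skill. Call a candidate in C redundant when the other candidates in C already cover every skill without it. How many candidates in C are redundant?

Drop C1: GraphQL uncovered — not redundant.
Drop C4: Kafka, security uncovered — not redundant.
Drop C5: API, Linux uncovered — not redundant.
None of the candidates in C is redundant.

0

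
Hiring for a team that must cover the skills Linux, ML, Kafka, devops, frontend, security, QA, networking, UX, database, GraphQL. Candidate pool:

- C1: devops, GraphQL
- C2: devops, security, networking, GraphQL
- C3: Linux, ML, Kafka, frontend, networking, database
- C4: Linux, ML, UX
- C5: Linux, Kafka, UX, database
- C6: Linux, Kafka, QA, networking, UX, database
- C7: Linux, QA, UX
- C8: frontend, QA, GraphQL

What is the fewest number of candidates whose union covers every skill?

3

C2, C3, C6 together cover {Linux, ML, Kafka, devops, frontend, security, QA, networking, UX, database, GraphQL} — every skill.
No 2 of the 8 candidates cover everything (all 28 pairs fall short), so 3 is minimum.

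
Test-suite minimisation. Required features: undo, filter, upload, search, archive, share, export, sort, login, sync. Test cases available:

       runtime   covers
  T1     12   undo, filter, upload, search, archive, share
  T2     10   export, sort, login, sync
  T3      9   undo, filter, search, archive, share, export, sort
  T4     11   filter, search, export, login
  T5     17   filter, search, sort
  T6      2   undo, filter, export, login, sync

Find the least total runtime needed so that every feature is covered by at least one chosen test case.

22

T1, T2 cover every feature at runtime 12 + 10 = 22.
Any cover uses at least 2 test cases; among all covering selections none totals below 22.
Greedy by coverage-per-runtime would pick T6, T3, T1 for 23 — worse than the optimum 22.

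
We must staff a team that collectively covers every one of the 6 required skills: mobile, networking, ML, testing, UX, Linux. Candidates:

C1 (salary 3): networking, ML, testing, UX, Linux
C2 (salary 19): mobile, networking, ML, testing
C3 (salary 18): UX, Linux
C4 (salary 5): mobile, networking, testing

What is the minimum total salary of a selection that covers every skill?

8

C1, C4 cover every skill at salary 3 + 5 = 8.
Any cover uses at least 2 candidates; among all covering selections none totals below 8.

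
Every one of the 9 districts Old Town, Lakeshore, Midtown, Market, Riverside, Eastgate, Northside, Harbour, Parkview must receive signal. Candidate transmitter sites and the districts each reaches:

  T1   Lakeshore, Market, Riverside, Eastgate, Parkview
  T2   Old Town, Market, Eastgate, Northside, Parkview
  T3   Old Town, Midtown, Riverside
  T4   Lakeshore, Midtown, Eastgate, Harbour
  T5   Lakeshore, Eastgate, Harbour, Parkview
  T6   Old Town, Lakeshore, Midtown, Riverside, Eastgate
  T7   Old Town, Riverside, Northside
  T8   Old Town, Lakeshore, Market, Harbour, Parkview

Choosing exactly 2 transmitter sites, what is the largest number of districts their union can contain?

8

Choosing T2, T4 covers {Old Town, Lakeshore, Midtown, Market, Eastgate, Northside, Harbour, Parkview} — 8 districts.
No choice of 2 transmitter sites does better; here Riverside is left uncovered.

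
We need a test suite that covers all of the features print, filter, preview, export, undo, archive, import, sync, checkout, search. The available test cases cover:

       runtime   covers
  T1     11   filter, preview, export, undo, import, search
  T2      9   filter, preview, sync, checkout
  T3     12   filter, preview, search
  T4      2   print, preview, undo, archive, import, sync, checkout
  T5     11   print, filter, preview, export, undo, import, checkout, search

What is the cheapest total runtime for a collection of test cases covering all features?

13

T1, T4 cover every feature at runtime 11 + 2 = 13.
Any cover uses at least 2 test cases; among all covering selections none totals below 13.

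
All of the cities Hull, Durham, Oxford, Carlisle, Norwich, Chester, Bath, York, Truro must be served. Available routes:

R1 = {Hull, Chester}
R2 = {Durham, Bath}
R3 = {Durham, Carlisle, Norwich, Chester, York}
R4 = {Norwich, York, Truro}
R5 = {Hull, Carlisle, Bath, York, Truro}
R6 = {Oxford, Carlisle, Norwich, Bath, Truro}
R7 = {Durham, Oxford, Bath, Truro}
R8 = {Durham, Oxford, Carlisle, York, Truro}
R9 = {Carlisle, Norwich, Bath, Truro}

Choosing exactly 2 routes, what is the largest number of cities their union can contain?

8

Choosing R3, R5 covers {Hull, Durham, Carlisle, Norwich, Chester, Bath, York, Truro} — 8 cities.
No choice of 2 routes does better; here Oxford is left uncovered.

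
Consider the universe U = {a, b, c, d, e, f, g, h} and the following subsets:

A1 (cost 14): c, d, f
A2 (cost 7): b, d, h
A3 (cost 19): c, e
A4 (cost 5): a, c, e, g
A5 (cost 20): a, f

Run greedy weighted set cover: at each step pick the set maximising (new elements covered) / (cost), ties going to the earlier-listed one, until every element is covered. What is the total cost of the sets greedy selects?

26

Pick 1: A4 adds 4 new (a, c, e, g) at cost 5 (ratio 4/5).
Pick 2: A2 adds 3 new (b, d, h) at cost 7 (ratio 3/7).
Pick 3: A1 adds 1 new (f) at cost 14 (ratio 1/14).
Greedy total cost: 5 + 7 + 14 = 26.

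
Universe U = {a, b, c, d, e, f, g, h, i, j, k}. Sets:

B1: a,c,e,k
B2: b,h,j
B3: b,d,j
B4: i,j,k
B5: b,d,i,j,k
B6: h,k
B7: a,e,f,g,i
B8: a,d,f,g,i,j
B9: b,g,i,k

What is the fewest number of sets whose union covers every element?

3

B1, B2, B8 together cover {a, b, c, d, e, f, g, h, i, j, k} — every element.
No 2 of the 9 sets cover everything (all 36 pairs fall short), so 3 is minimum.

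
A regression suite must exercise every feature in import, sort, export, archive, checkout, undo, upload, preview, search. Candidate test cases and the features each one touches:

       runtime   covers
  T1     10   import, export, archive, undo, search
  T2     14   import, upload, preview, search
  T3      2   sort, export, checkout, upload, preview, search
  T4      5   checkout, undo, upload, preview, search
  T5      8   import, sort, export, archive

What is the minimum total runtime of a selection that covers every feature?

12

T1, T3 cover every feature at runtime 10 + 2 = 12.
Any cover uses at least 2 test cases; among all covering selections none totals below 12.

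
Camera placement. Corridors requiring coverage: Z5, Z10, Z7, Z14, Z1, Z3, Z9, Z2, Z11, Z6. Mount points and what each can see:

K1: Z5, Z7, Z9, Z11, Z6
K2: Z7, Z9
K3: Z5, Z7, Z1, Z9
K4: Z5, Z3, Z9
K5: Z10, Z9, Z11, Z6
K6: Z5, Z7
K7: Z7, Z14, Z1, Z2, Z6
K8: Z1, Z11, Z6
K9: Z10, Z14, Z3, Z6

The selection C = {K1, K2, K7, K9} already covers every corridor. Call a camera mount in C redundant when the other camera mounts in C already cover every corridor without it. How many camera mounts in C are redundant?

Drop K1: Z5, Z11 uncovered — not redundant.
Drop K2: the rest still cover every corridor — redundant.
Drop K7: Z1, Z2 uncovered — not redundant.
Drop K9: Z10, Z3 uncovered — not redundant.
1 redundant: K2.

1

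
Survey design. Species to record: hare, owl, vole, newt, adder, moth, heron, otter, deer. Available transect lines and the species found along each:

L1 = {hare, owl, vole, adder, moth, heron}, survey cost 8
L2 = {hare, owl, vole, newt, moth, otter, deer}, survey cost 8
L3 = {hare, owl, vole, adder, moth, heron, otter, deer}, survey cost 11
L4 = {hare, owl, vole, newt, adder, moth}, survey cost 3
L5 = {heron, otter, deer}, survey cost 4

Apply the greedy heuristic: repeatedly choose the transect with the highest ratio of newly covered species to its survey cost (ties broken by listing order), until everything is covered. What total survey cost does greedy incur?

Pick 1: L4 adds 6 new (hare, owl, vole, newt, adder, moth) at survey cost 3 (ratio 6/3).
Pick 2: L5 adds 3 new (heron, otter, deer) at survey cost 4 (ratio 3/4).
Greedy total survey cost: 3 + 4 = 7.

7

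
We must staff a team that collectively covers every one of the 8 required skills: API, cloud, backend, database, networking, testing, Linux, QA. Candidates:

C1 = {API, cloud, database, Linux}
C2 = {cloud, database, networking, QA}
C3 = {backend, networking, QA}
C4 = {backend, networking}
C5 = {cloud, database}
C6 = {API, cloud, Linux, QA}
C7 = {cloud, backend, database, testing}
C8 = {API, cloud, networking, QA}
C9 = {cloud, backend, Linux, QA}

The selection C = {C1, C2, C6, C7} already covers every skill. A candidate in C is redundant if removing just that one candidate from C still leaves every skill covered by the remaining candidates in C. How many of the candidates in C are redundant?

Drop C1: the rest still cover every skill — redundant.
Drop C2: networking uncovered — not redundant.
Drop C6: the rest still cover every skill — redundant.
Drop C7: backend, testing uncovered — not redundant.
2 redundant: C1, C6.

2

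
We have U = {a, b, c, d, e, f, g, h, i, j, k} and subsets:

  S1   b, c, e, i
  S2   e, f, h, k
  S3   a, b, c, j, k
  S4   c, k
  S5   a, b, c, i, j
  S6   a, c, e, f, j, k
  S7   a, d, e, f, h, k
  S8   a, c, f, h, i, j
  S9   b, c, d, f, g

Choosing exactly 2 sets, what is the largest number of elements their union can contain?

10

Choosing S5, S7 covers {a, b, c, d, e, f, h, i, j, k} — 10 elements.
No choice of 2 sets does better; here g is left uncovered.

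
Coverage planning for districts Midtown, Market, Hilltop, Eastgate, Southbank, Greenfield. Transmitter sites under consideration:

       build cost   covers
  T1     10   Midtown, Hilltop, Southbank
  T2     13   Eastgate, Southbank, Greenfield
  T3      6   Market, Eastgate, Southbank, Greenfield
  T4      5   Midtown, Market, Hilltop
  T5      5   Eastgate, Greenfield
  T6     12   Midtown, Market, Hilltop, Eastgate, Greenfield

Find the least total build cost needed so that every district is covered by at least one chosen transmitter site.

T3, T4 cover every district at build cost 6 + 5 = 11.
Any cover uses at least 2 transmitter sites; among all covering selections none totals below 11.

11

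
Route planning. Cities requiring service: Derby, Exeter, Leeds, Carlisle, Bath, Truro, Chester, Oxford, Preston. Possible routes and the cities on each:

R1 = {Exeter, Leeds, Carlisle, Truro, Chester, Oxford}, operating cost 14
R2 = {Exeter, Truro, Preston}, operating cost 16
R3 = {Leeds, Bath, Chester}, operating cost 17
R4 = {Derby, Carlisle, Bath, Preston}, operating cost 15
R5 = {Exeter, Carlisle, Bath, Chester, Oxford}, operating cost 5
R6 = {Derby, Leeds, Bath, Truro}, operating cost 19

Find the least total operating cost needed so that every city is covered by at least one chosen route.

R1, R4 cover every city at operating cost 14 + 15 = 29.
Any cover uses at least 2 routes; among all covering selections none totals below 29.
Greedy by coverage-per-operating cost would pick R5, R6, R4 for 39 — worse than the optimum 29.

29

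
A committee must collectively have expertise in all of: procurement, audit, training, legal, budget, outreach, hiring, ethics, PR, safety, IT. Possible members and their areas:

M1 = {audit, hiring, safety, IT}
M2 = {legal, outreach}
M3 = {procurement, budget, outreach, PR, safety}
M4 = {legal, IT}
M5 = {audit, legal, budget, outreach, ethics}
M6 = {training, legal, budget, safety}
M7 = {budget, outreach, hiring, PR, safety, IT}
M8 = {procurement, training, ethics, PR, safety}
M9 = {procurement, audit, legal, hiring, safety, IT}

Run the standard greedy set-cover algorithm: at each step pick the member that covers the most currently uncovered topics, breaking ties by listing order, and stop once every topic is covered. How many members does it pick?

Pick 1: M7 covers 6 new topics (budget, outreach, hiring, PR, safety, IT).
Pick 2: M5 covers 3 new topics (audit, legal, ethics).
Pick 3: M8 covers 2 new topics (procurement, training).
Greedy uses 3 members.

3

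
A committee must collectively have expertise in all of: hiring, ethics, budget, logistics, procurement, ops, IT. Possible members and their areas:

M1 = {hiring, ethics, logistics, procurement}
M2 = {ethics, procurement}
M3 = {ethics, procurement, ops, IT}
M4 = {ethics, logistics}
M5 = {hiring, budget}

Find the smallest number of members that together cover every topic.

M1, M3, M5 together cover {hiring, ethics, budget, logistics, procurement, ops, IT} — every topic.
No 2 of the 5 members cover everything (all 10 pairs fall short), so 3 is minimum.

3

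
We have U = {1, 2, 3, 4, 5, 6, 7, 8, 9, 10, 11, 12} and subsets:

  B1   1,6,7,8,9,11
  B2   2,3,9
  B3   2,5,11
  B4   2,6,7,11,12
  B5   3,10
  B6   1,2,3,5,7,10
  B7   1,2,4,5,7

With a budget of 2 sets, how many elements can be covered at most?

Choosing B1, B6 covers {1, 2, 3, 5, 6, 7, 8, 9, 10, 11} — 10 elements.
No choice of 2 sets does better; here 4, 12 are left uncovered.

10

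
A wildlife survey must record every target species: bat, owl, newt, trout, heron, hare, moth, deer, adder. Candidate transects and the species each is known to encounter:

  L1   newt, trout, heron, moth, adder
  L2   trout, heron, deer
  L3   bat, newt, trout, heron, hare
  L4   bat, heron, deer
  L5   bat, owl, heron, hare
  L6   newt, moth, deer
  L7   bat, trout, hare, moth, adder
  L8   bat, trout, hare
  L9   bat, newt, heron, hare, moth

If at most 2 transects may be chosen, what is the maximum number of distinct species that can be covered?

8

Choosing L1, L5 covers {bat, owl, newt, trout, heron, hare, moth, adder} — 8 species.
No choice of 2 transects does better; here deer is left uncovered.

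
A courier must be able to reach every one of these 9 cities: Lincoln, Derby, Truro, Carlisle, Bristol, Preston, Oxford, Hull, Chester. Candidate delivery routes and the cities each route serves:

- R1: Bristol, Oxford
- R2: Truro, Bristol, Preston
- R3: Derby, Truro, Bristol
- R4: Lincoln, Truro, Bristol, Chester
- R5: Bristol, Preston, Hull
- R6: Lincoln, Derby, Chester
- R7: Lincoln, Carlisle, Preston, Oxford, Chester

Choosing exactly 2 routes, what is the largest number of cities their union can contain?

8

Choosing R3, R7 covers {Lincoln, Derby, Truro, Carlisle, Bristol, Preston, Oxford, Chester} — 8 cities.
No choice of 2 routes does better; here Hull is left uncovered.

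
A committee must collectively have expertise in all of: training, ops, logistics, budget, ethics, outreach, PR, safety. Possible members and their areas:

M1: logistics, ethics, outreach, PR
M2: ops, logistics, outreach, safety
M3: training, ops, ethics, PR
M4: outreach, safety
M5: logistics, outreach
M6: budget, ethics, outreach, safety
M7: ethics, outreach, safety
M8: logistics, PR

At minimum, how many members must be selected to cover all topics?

3

M1, M3, M6 together cover {training, ops, logistics, budget, ethics, outreach, PR, safety} — every topic.
No 2 of the 8 members cover everything (all 28 pairs fall short), so 3 is minimum.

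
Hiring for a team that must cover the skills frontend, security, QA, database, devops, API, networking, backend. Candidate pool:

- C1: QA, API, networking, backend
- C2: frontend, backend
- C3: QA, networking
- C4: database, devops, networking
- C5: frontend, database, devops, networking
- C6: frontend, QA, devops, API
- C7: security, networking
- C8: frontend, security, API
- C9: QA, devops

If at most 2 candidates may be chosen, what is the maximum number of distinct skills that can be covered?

7

Choosing C1, C5 covers {frontend, QA, database, devops, API, networking, backend} — 7 skills.
No choice of 2 candidates does better; here security is left uncovered.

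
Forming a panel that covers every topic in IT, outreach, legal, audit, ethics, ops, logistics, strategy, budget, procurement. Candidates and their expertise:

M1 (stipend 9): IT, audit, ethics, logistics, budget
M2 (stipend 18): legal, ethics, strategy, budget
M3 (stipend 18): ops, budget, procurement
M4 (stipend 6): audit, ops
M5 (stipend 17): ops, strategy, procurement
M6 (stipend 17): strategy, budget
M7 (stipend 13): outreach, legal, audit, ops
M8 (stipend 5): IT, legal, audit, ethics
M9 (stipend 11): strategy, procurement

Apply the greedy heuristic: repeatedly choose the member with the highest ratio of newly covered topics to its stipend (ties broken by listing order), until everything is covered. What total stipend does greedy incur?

44

Pick 1: M8 adds 4 new (IT, legal, audit, ethics) at stipend 5 (ratio 4/5).
Pick 2: M1 adds 2 new (logistics, budget) at stipend 9 (ratio 2/9).
Pick 3: M9 adds 2 new (strategy, procurement) at stipend 11 (ratio 2/11).
Pick 4: M4 adds 1 new (ops) at stipend 6 (ratio 1/6).
Pick 5: M7 adds 1 new (outreach) at stipend 13 (ratio 1/13).
Greedy total stipend: 5 + 9 + 11 + 6 + 13 = 44. (The true optimum is 33, so greedy overshoots here.)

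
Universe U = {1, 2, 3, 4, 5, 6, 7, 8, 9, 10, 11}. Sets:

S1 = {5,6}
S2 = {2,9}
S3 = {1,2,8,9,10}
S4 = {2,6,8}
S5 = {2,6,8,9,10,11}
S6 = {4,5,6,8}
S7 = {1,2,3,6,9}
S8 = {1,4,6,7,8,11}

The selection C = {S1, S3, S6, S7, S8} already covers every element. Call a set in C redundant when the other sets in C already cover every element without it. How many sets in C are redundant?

2

Drop S1: the rest still cover every element — redundant.
Drop S3: 10 uncovered — not redundant.
Drop S6: the rest still cover every element — redundant.
Drop S7: 3 uncovered — not redundant.
Drop S8: 7, 11 uncovered — not redundant.
2 redundant: S1, S6.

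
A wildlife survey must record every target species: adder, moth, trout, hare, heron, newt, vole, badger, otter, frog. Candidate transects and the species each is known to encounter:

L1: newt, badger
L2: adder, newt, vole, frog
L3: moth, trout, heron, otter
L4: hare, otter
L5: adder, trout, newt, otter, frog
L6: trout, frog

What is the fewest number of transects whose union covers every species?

L1, L2, L3, L4 together cover {adder, moth, trout, hare, heron, newt, vole, badger, otter, frog} — every species.
No 3 of the 6 transects cover everything (all 20 triples fall short), so 4 is minimum.
Greedy (largest uncovered first) would take L5, L3, L1, L2, L4 — 5 transects — but 4 suffice.

4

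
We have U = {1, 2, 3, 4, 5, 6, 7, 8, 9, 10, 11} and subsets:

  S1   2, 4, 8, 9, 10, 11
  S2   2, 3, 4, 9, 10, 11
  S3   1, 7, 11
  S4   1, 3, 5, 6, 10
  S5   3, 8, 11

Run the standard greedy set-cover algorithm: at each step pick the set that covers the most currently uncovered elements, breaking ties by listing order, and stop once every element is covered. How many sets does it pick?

3

Pick 1: S1 covers 6 new elements (2, 4, 8, 9, 10, 11).
Pick 2: S4 covers 4 new elements (1, 3, 5, 6).
Pick 3: S3 covers 1 new elements (7).
Greedy uses 3 sets.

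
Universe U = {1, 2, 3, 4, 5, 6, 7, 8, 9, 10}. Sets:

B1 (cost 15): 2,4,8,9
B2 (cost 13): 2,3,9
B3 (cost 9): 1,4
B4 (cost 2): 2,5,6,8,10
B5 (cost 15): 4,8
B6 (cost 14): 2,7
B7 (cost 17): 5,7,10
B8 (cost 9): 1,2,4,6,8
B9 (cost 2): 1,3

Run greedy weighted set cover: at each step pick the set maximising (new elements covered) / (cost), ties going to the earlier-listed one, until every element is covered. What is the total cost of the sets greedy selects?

Pick 1: B4 adds 5 new (2, 5, 6, 8, 10) at cost 2 (ratio 5/2).
Pick 2: B9 adds 2 new (1, 3) at cost 2 (ratio 2/2).
Pick 3: B1 adds 2 new (4, 9) at cost 15 (ratio 2/15).
Pick 4: B6 adds 1 new (7) at cost 14 (ratio 1/14).
Greedy total cost: 2 + 2 + 15 + 14 = 33.

33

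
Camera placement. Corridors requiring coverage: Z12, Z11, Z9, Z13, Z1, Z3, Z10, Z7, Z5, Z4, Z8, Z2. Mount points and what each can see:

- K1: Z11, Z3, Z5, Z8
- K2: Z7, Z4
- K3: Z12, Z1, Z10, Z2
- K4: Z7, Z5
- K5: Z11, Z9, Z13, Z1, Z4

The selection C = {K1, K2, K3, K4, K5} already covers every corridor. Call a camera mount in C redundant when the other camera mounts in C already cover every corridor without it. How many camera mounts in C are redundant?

2

Drop K1: Z3, Z8 uncovered — not redundant.
Drop K2: the rest still cover every corridor — redundant.
Drop K3: Z12, Z10, Z2 uncovered — not redundant.
Drop K4: the rest still cover every corridor — redundant.
Drop K5: Z9, Z13 uncovered — not redundant.
2 redundant: K2, K4.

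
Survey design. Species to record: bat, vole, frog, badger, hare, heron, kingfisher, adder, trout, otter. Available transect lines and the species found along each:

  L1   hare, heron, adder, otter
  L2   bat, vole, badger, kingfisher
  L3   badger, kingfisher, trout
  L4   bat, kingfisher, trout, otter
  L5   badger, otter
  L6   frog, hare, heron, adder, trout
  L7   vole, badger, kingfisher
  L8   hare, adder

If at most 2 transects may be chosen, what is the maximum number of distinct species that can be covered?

Choosing L2, L6 covers {bat, vole, frog, badger, hare, heron, kingfisher, adder, trout} — 9 species.
No choice of 2 transects does better; here otter is left uncovered.

9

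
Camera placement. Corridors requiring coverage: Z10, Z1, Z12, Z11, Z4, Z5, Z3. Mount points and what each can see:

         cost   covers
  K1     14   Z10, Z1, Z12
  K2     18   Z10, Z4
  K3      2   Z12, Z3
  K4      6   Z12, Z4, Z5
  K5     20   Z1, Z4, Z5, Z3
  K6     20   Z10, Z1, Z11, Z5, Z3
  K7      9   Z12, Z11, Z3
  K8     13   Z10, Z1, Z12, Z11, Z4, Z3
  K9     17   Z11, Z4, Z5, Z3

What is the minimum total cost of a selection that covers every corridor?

K4, K8 cover every corridor at cost 6 + 13 = 19.
Any cover uses at least 2 camera mounts; among all covering selections none totals below 19.
Greedy by coverage-per-cost would pick K3, K4, K8 for 21 — worse than the optimum 19.

19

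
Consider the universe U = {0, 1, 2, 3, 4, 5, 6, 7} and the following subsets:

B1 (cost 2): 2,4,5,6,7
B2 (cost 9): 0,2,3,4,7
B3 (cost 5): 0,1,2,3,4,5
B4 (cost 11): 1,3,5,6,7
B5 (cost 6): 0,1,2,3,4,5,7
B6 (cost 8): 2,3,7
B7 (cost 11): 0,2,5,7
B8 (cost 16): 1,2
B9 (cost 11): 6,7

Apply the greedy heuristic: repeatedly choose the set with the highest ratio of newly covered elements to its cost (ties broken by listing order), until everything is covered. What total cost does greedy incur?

Pick 1: B1 adds 5 new (2, 4, 5, 6, 7) at cost 2 (ratio 5/2).
Pick 2: B3 adds 3 new (0, 1, 3) at cost 5 (ratio 3/5).
Greedy total cost: 2 + 5 = 7.

7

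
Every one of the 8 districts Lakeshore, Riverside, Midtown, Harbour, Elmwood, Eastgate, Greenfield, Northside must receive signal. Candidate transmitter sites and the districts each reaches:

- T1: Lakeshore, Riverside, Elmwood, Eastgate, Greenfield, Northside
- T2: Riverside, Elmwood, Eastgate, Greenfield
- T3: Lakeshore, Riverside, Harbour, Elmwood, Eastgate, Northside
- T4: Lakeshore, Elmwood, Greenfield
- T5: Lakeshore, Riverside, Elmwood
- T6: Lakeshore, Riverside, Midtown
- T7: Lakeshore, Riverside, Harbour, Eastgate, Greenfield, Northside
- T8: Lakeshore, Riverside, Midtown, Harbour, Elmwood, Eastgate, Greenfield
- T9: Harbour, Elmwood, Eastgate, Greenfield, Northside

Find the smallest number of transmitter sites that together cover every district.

2

T1, T8 together cover {Lakeshore, Riverside, Midtown, Harbour, Elmwood, Eastgate, Greenfield, Northside} — every district.
No single transmitter site contains all 8 districts, so 2 is optimal.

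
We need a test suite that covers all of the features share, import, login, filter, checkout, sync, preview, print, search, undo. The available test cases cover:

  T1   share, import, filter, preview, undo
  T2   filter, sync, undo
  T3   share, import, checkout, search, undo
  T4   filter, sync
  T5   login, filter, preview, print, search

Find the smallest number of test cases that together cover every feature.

T2, T3, T5 together cover {share, import, login, filter, checkout, sync, preview, print, search, undo} — every feature.
No 2 of the 5 test cases cover everything (all 10 pairs fall short), so 3 is minimum.
Greedy (largest uncovered first) would take T1, T5, T2, T3 — 4 test cases — but 3 suffice.

3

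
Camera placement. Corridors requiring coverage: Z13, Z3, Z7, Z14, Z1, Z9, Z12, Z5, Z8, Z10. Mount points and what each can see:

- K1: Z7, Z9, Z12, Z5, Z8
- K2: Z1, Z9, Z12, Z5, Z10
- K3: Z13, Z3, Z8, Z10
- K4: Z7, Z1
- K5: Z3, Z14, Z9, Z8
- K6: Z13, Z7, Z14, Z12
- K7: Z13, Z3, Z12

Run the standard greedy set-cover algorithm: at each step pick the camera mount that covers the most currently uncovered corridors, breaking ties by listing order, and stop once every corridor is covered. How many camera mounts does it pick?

Pick 1: K1 covers 5 new corridors (Z7, Z9, Z12, Z5, Z8).
Pick 2: K3 covers 3 new corridors (Z13, Z3, Z10).
Pick 3: K2 covers 1 new corridors (Z1).
Pick 4: K5 covers 1 new corridors (Z14).
Greedy uses 4 camera mounts. (The true minimum is 3.)

4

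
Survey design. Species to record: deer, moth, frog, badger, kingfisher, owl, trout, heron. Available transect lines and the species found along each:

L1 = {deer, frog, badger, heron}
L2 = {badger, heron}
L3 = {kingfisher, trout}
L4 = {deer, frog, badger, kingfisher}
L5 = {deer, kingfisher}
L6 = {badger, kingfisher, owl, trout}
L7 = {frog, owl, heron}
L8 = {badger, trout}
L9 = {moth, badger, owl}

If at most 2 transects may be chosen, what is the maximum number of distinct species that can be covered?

7

Choosing L1, L6 covers {deer, frog, badger, kingfisher, owl, trout, heron} — 7 species.
No choice of 2 transects does better; here moth is left uncovered.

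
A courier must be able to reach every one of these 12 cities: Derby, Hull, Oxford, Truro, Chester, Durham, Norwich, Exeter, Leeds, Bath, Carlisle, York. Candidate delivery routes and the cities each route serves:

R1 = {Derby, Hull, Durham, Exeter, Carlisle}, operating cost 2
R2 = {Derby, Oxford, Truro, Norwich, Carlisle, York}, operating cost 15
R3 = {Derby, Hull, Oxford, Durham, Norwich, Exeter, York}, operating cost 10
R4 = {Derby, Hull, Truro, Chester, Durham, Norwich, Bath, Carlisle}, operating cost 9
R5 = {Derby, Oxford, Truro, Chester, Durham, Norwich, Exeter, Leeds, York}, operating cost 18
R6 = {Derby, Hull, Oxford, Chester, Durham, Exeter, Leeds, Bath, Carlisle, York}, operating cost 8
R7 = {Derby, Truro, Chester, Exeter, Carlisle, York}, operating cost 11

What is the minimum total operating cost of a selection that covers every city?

R4, R6 cover every city at operating cost 9 + 8 = 17.
Any cover uses at least 2 routes; among all covering selections none totals below 17.
Greedy by coverage-per-operating cost would pick R1, R6, R4 for 19 — worse than the optimum 17.

17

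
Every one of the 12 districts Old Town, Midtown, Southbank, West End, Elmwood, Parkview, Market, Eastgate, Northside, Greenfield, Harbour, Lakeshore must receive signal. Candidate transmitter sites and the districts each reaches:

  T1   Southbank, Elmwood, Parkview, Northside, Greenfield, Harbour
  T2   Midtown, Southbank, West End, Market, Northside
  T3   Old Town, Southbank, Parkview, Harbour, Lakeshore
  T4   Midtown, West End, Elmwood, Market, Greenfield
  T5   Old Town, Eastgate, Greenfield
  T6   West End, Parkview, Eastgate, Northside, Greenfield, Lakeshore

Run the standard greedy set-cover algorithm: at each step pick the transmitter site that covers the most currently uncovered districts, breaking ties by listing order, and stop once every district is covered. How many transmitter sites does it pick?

4

Pick 1: T1 covers 6 new districts (Southbank, Elmwood, Parkview, Northside, Greenfield, Harbour).
Pick 2: T2 covers 3 new districts (Midtown, West End, Market).
Pick 3: T3 covers 2 new districts (Old Town, Lakeshore).
Pick 4: T5 covers 1 new districts (Eastgate).
Greedy uses 4 transmitter sites. (The true minimum is 3.)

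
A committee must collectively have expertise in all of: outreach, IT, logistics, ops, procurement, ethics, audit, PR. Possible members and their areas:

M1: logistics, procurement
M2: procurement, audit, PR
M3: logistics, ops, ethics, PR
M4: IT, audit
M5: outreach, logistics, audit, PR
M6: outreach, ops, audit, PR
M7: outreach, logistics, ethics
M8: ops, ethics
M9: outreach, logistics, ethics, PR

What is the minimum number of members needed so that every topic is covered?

M1, M3, M4, M5 together cover {outreach, IT, logistics, ops, procurement, ethics, audit, PR} — every topic.
No 3 of the 9 members cover everything (all 84 triples fall short), so 4 is minimum.

4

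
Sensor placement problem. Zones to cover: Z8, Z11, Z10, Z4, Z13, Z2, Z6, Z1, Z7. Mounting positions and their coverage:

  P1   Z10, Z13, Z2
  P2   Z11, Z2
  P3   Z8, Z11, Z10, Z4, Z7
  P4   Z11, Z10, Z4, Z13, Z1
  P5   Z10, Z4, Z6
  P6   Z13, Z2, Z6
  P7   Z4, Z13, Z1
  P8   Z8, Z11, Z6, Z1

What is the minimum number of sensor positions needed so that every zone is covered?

3

P1, P3, P8 together cover {Z8, Z11, Z10, Z4, Z13, Z2, Z6, Z1, Z7} — every zone.
No 2 of the 8 sensor positions cover everything (all 28 pairs fall short), so 3 is minimum.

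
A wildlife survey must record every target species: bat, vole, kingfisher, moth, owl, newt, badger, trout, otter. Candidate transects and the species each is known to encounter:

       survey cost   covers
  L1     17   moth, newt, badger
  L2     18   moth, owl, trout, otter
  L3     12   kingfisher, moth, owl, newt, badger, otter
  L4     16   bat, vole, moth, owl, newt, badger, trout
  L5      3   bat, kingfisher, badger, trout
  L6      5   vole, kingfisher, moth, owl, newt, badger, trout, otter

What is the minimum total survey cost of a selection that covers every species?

8

L5, L6 cover every species at survey cost 3 + 5 = 8.
Any cover uses at least 2 transects; among all covering selections none totals below 8.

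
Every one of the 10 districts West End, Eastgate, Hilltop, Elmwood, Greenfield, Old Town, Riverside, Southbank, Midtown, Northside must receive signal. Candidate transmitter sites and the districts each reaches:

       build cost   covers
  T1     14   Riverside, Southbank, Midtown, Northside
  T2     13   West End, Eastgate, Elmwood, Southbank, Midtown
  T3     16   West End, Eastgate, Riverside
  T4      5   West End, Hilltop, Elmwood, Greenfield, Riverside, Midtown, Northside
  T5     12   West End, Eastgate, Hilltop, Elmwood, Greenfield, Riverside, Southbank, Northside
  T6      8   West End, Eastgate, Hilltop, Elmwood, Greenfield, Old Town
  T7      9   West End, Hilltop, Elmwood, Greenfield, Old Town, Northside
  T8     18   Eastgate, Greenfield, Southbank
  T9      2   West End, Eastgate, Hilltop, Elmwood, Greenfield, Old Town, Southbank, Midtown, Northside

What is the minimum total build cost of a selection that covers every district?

T4, T9 cover every district at build cost 5 + 2 = 7.
Any cover uses at least 2 transmitter sites; among all covering selections none totals below 7.

7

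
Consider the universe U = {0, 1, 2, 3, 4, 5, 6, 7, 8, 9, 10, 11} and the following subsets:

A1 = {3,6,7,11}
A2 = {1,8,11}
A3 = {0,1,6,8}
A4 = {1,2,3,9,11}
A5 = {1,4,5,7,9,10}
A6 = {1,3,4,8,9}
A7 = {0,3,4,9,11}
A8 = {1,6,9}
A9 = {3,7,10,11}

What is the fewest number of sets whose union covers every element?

A3, A4, A5 together cover {0, 1, 2, 3, 4, 5, 6, 7, 8, 9, 10, 11} — every element.
No 2 of the 9 sets cover everything (all 36 pairs fall short), so 3 is minimum.

3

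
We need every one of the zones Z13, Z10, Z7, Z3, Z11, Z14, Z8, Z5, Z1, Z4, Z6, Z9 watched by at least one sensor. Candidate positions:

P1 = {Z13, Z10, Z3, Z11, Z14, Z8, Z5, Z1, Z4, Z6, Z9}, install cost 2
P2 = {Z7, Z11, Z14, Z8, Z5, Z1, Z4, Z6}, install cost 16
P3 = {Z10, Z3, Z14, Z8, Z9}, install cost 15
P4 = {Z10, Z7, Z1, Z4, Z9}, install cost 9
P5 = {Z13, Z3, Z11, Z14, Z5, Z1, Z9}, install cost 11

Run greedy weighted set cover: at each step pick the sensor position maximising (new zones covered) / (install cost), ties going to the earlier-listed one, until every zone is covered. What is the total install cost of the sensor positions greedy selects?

11

Pick 1: P1 adds 11 new (Z13, Z10, Z3, Z11, Z14, Z8, Z5, Z1, Z4, Z6, Z9) at install cost 2 (ratio 11/2).
Pick 2: P4 adds 1 new (Z7) at install cost 9 (ratio 1/9).
Greedy total install cost: 2 + 9 = 11.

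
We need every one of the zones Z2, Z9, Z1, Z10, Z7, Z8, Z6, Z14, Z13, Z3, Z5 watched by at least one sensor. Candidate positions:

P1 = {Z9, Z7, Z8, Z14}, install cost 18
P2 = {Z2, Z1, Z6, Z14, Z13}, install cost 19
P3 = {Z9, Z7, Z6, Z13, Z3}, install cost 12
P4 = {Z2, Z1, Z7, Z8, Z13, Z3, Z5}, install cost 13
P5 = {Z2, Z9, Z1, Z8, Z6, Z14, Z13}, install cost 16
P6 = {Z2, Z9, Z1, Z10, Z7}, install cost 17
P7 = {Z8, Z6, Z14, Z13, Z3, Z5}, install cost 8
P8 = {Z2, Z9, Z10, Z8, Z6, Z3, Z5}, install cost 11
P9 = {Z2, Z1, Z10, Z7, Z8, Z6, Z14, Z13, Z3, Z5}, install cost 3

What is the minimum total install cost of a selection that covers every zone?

P8, P9 cover every zone at install cost 11 + 3 = 14.
Any cover uses at least 2 sensor positions; among all covering selections none totals below 14.

14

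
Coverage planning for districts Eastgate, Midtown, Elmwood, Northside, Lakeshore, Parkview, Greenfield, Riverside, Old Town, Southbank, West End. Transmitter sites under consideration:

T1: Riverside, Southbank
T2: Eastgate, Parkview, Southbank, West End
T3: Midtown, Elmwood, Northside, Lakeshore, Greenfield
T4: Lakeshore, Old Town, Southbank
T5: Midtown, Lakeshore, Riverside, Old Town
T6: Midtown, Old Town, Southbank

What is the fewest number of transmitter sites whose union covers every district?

T2, T3, T5 together cover {Eastgate, Midtown, Elmwood, Northside, Lakeshore, Parkview, Greenfield, Riverside, Old Town, Southbank, West End} — every district.
No 2 of the 6 transmitter sites cover everything (all 15 pairs fall short), so 3 is minimum.

3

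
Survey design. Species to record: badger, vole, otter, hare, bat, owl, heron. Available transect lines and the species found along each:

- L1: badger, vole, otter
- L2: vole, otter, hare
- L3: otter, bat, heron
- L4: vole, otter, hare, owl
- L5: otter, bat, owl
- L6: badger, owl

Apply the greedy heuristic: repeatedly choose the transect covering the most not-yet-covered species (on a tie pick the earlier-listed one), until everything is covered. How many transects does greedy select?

Pick 1: L4 covers 4 new species (vole, otter, hare, owl).
Pick 2: L3 covers 2 new species (bat, heron).
Pick 3: L1 covers 1 new species (badger).
Greedy uses 3 transects.

3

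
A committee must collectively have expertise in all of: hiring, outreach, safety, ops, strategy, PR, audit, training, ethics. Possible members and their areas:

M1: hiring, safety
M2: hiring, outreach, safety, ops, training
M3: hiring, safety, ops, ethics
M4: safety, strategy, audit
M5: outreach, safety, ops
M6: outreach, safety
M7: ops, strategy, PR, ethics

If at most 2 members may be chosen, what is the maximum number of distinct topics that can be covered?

Choosing M2, M7 covers {hiring, outreach, safety, ops, strategy, PR, training, ethics} — 8 topics.
No choice of 2 members does better; here audit is left uncovered.

8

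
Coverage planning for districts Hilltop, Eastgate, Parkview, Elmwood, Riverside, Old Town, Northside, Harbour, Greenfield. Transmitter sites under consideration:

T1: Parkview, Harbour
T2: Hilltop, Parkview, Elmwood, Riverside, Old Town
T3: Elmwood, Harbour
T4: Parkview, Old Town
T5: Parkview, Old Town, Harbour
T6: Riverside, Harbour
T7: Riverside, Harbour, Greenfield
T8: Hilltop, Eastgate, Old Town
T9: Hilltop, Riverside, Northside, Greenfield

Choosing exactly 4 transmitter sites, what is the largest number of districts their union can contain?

9

Choosing T1, T2, T8, T9 covers {Hilltop, Eastgate, Parkview, Elmwood, Riverside, Old Town, Northside, Harbour, Greenfield} — 9 districts.
That is all 9 districts.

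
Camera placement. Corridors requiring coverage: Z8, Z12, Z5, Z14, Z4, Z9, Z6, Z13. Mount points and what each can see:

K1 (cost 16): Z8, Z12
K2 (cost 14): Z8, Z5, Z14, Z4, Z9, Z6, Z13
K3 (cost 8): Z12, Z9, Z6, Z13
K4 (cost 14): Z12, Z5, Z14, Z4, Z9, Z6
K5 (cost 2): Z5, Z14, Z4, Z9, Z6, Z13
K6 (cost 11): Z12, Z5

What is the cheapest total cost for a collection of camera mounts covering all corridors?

K1, K5 cover every corridor at cost 16 + 2 = 18.
Any cover uses at least 2 camera mounts; among all covering selections none totals below 18.

18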